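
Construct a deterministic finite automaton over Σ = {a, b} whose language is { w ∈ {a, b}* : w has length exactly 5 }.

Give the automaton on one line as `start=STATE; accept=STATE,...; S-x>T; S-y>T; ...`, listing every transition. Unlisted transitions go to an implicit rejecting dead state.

start=S0; accept=S5; S0-a>S1; S0-b>S1; S1-a>S2; S1-b>S2; S2-a>S3; S2-b>S3; S3-a>S4; S3-b>S4; S4-a>S5; S4-b>S5; S5-a>S6; S5-b>S6; S6-a>S6; S6-b>S6

Count input length up to 6: every symbol moves from S0 toward S6, which means 'more than 5' and absorbs. Accept from {S5}.
        a   b  
>  S0   S1  S1 
   S1   S2  S2 
   S2   S3  S3 
   S3   S4  S4 
   S4   S5  S5 
 * S5   S6  S6 
   S6   S6  S6 
(> = start, * = accepting)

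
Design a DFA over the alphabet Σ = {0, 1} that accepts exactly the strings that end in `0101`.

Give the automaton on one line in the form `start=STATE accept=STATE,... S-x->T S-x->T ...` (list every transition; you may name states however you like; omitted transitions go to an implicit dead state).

start=S0 accept=S4 S0-0->S1 S0-1->S0 S1-0->S1 S1-1->S2 S2-0->S3 S2-1->S0 S3-0->S1 S3-1->S4 S4-0->S3 S4-1->S0

Remember how much of `0101` the current input suffix matches. State S0 means no match yet; S1 means the last symbol is `0`; S2 means the last 2 symbols are `01`; S3 means the last 3 symbols are `010`; S4 means the last 4 symbols are `0101`. Only S4 accepts. On a mismatch, fall back to the longest proper suffix that is still a prefix of `0101`.
A 5-state machine:
        0   1  
>  S0   S1  S0 
   S1   S1  S2 
   S2   S3  S0 
   S3   S1  S4 
 * S4   S3  S0 
(> = start, * = accepting)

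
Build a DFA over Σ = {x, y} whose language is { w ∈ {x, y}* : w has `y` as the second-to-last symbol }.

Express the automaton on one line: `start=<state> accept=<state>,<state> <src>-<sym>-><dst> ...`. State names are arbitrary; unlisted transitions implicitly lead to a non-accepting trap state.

start=s0 accept=s5,s6 s0-x->s1 s0-y->s2 s1-x->s3 s1-y->s4 s2-x->s5 s2-y->s6 s3-x->s3 s3-y->s4 s4-x->s5 s4-y->s6 s5-x->s3 s5-y->s4 s6-x->s5 s6-y->s6

Because acceptance depends on a position counted from the end, the machine has to buffer the most recent 2 symbols. Make each state the string of the last up-to-2 symbols read; on input `x` shift the window left and append `x`. Accept when the buffered window has length 2 and begins with `y`.
With 7 states:
        x   y  
>  s0   s1  s2 
   s1   s3  s4 
   s2   s5  s6 
   s3   s3  s4 
   s4   s5  s6 
 * s5   s3  s4 
 * s6   s5  s6 
(> = start, * = accepting)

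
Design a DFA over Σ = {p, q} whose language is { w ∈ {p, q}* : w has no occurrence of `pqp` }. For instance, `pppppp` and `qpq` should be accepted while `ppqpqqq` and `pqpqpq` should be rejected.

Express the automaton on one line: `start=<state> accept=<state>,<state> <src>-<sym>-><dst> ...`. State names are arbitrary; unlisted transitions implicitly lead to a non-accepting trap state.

start=A accept=A,B,C A-p->B A-q->A B-p->B B-q->C C-p->D C-q->A D-p->D D-q->D

This is the complement of 'contains `pqp`'. Use the same substring-matching states — A through D holding how much of `pqp` has just been matched — but flip the accepting set: everything except the trap D accepts.
A 4-state machine:
       p  q 
>* A   B  A 
 * B   B  C 
 * C   D  A 
   D   D  D 
(> = start, * = accepting)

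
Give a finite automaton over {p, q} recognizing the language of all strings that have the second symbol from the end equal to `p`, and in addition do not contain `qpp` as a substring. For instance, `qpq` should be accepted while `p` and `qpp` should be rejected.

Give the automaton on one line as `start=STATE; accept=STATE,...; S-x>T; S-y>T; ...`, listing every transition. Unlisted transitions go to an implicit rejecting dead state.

start=S0; accept=S3,S4; S0-p>S1; S0-q>S2; S1-p>S3; S1-q>S4; S2-p>S5; S2-q>S2; S3-p>S3; S3-q>S4; S4-p>S5; S4-q>S2; S5-p>S6; S5-q>S4; S6-p>S6; S6-q>S6

Run two small machines in parallel and take their product. One (7 states) tracks the last 2 symbols read; the other (4 states) tracks partial matches of the forbidden pattern `qpp`. Each combined state is a pair, one component from each; accept when both components accept. After merging equivalent states the machine shrinks.
        p   q  
>  S0   S1  S2 
   S1   S3  S4 
   S2   S5  S2 
 * S3   S3  S4 
 * S4   S5  S2 
   S5   S6  S4 
   S6   S6  S6 
(> = start, * = accepting)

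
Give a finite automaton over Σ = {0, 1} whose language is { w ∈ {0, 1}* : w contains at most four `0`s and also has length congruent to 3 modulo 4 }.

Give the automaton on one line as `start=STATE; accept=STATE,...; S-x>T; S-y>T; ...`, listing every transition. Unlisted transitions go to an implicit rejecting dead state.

Handle the two conditions separately and then intersect. The first has 6 states tracking the count of `0`s, saturating at 5; the second has 4 states tracking the input length modulo 4. A product state is a pair (one from each), accepting exactly when both do. Minimizing collapses redundant product states.
A 21-state machine:
          0    1  
>  s0     s1   s2 
   s1     s3   s4 
   s2     s4   s5 
   s3     s6   s7 
   s4     s7   s8 
   s5     s8   s9 
 * s6    s10  s11 
 * s7    s11  s12 
 * s8    s12  s13 
 * s9    s13   s0 
   s10   s14  s15 
   s11   s15  s16 
   s12   s16  s17 
   s13   s17   s1 
   s14   s14  s14 
   s15   s14  s18 
   s16   s18  s19 
   s17   s19   s3 
   s18   s14  s20 
   s19   s20   s6 
 * s20   s14  s10 
(> = start, * = accepting)

start=s0; accept=s6,s7,s8,s9,s20; s0-0>s1; s0-1>s2; s1-0>s3; s1-1>s4; s2-0>s4; s2-1>s5; s3-0>s6; s3-1>s7; s4-0>s7; s4-1>s8; s5-0>s8; s5-1>s9; s6-0>s10; s6-1>s11; s7-0>s11; s7-1>s12; s8-0>s12; s8-1>s13; s9-0>s13; s9-1>s0; s10-0>s14; s10-1>s15; s11-0>s15; s11-1>s16; s12-0>s16; s12-1>s17; s13-0>s17; s13-1>s1; s14-0>s14; s14-1>s14; s15-0>s14; s15-1>s18; s16-0>s18; s16-1>s19; s17-0>s19; s17-1>s3; s18-0>s14; s18-1>s20; s19-0>s20; s19-1>s6; s20-0>s14; s20-1>s10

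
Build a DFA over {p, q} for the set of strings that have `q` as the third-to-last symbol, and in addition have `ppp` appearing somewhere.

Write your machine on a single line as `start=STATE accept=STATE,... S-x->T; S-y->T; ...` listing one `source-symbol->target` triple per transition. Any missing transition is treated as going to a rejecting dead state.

Build one automaton per condition and run them in lockstep. One (15 states) tracks the last 3 symbols read; the other (4 states) tracks whether and how much of `ppp` has been seen. Each combined state is a pair, one component from each; accept when both components accept.
22 states suffice.
          p    q  
>  S0     S1   S2 
   S1     S3   S4 
   S2     S5   S6 
   S3     S7   S8 
   S4     S9  S10 
   S5    S11  S12 
   S6    S13  S14 
   S7     S7  S15 
   S8     S9  S10 
   S9    S11  S12 
   S10   S13  S14 
   S11    S7   S8 
   S12    S9  S10 
   S13   S11  S12 
   S14   S13  S14 
   S15   S16  S17 
   S16   S18  S19 
   S17   S20  S21 
 * S18    S7  S15 
 * S19   S16  S17 
 * S20   S18  S19 
 * S21   S20  S21 
(> = start, * = accepting)

start=S0; accept=S18,S19,S20,S21; S0-p->S1; S0-q->S2; S1-p->S3; S1-q->S4; S2-p->S5; S2-q->S6; S3-p->S7; S3-q->S8; S4-p->S9; S4-q->S10; S5-p->S11; S5-q->S12; S6-p->S13; S6-q->S14; S7-p->S7; S7-q->S15; S8-p->S9; S8-q->S10; S9-p->S11; S9-q->S12; S10-p->S13; S10-q->S14; S11-p->S7; S11-q->S8; S12-p->S9; S12-q->S10; S13-p->S11; S13-q->S12; S14-p->S13; S14-q->S14; S15-p->S16; S15-q->S17; S16-p->S18; S16-q->S19; S17-p->S20; S17-q->S21; S18-p->S7; S18-q->S15; S19-p->S16; S19-q->S17; S20-p->S18; S20-q->S19; S21-p->S20; S21-q->S21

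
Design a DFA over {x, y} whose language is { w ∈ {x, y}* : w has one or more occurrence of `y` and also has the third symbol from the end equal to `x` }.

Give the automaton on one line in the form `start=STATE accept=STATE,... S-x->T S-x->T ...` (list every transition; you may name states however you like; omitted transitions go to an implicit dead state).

start=q0 accept=q8,q9,q10,q15,q16,q17,q19 q0-x->q1 q0-y->q2 q1-x->q3 q1-y->q4 q2-x->q5 q2-y->q6 q3-x->q7 q3-y->q8 q4-x->q9 q4-y->q10 q5-x->q11 q5-y->q12 q6-x->q13 q6-y->q14 q7-x->q7 q7-y->q8 q8-x->q9 q8-y->q10 q9-x->q11 q9-y->q12 q10-x->q13 q10-y->q14 q11-x->q15 q11-y->q16 q12-x->q17 q12-y->q10 q13-x->q18 q13-y->q12 q14-x->q13 q14-y->q14 q15-x->q15 q15-y->q16 q16-x->q17 q16-y->q10 q17-x->q18 q17-y->q12 q18-x->q19 q18-y->q16 q19-x->q19 q19-y->q16

Build one automaton per condition and run them in lockstep. The first has 3 states tracking the count of `y`s, saturating at 2; the second has 15 states tracking the last 3 symbols read. A product state is a pair (one from each), accepting exactly when both do.
20 states suffice.
          x    y  
>  q0     q1   q2 
   q1     q3   q4 
   q2     q5   q6 
   q3     q7   q8 
   q4     q9  q10 
   q5    q11  q12 
   q6    q13  q14 
   q7     q7   q8 
 * q8     q9  q10 
 * q9    q11  q12 
 * q10   q13  q14 
   q11   q15  q16 
   q12   q17  q10 
   q13   q18  q12 
   q14   q13  q14 
 * q15   q15  q16 
 * q16   q17  q10 
 * q17   q18  q12 
   q18   q19  q16 
 * q19   q19  q16 
(> = start, * = accepting)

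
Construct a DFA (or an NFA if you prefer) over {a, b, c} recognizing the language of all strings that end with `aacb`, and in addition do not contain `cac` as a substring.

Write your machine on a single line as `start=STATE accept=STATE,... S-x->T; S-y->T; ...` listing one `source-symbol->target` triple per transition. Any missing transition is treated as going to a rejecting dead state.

start=q0; accept=q7; q0-a->q1; q0-b->q0; q0-c->q2; q1-a->q3; q1-b->q0; q1-c->q2; q2-a->q4; q2-b->q0; q2-c->q2; q3-a->q3; q3-b->q0; q3-c->q5; q4-a->q3; q4-b->q0; q4-c->q6; q5-a->q4; q5-b->q7; q5-c->q2; q6-a->q8; q6-b->q6; q6-c->q6; q7-a->q1; q7-b->q0; q7-c->q2; q8-a->q9; q8-b->q6; q8-c->q6; q9-a->q9; q9-b->q6; q9-c->q10; q10-a->q8; q10-b->q11; q10-c->q6; q11-a->q8; q11-b->q6; q11-c->q6

Handle the two conditions separately and then intersect. One (5 states) tracks how much of the suffix `aacb` has currently been matched; the other (4 states) tracks partial matches of the forbidden pattern `cac`. Each combined state is a pair, one component from each; accept when both components accept.
12 states suffice.
          a    b    c  
>  q0     q1   q0   q2 
   q1     q3   q0   q2 
   q2     q4   q0   q2 
   q3     q3   q0   q5 
   q4     q3   q0   q6 
   q5     q4   q7   q2 
   q6     q8   q6   q6 
 * q7     q1   q0   q2 
   q8     q9   q6   q6 
   q9     q9   q6  q10 
   q10    q8  q11   q6 
   q11    q8   q6   q6 
(> = start, * = accepting)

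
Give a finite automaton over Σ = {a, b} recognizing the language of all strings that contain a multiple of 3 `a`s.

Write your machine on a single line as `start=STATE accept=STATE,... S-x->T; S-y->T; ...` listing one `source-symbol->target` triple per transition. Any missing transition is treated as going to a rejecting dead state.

The only thing that matters is how many `a`s have appeared, reduced mod 3. Use one state per residue: q0 for 0, …, q2 for 2. Reading `a` moves to the next residue; anything else stays put. q0 is accepting.
A 3-state machine:
        a   b  
>* q0   q1  q0 
   q1   q2  q1 
   q2   q0  q2 
(> = start, * = accepting)

start=q0; accept=q0; q0-a->q1; q0-b->q0; q1-a->q2; q1-b->q1; q2-a->q0; q2-b->q2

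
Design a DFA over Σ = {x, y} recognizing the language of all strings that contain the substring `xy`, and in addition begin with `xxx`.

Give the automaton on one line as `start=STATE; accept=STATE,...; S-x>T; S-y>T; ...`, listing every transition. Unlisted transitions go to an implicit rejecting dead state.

Run two small machines in parallel and take their product. The first has 3 states tracking whether and how much of `xy` has been seen; the second has 5 states tracking whether the input so far still matches the prefix `xxx`. A product state is a pair (one from each), accepting exactly when both do.
With 8 states:
        x   y  
>  q0   q1  q2 
   q1   q3  q4 
   q2   q5  q2 
   q3   q6  q4 
   q4   q4  q4 
   q5   q5  q4 
   q6   q6  q7 
 * q7   q7  q7 
(> = start, * = accepting)

start=q0; accept=q7; q0-x>q1; q0-y>q2; q1-x>q3; q1-y>q4; q2-x>q5; q2-y>q2; q3-x>q6; q3-y>q4; q4-x>q4; q4-y>q4; q5-x>q5; q5-y>q4; q6-x>q6; q6-y>q7; q7-x>q7; q7-y>q7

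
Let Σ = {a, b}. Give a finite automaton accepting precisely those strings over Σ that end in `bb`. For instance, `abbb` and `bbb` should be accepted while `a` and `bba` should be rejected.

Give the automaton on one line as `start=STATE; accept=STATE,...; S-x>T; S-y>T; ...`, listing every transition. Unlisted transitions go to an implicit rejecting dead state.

start=S0; accept=S2; S0-a>S0; S0-b>S1; S1-a>S0; S1-b>S2; S2-a>S0; S2-b>S2

Remember how much of `bb` the current input suffix matches. State S0 means no match yet; S1 means the last symbol is `b`; S2 means the last 2 symbols are `bb`. Only S2 accepts. On a mismatch, fall back to the longest proper suffix that is still a prefix of `bb`.
3 states suffice.
        a   b  
>  S0   S0  S1 
   S1   S0  S2 
 * S2   S0  S2 
(> = start, * = accepting)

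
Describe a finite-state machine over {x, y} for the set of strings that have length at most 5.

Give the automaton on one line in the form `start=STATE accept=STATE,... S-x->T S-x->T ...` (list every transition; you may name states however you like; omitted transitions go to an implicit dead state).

start=q0 accept=q0,q1,q2,q3,q4,q5 q0-x->q1 q0-y->q1 q1-x->q2 q1-y->q2 q2-x->q3 q2-y->q3 q3-x->q4 q3-y->q4 q4-x->q5 q4-y->q5 q5-x->q6 q5-y->q6 q6-x->q6 q6-y->q6

We only need to distinguish lengths 0, 1, …, 5, and '>5'. Chain q0 → q1 → q2 → q3 → q4 → q5 → q6 on every symbol, with q6 looping. Accepting states: {q0, q1, q2, q3, q4, q5}.
With 7 states:
        x   y  
>* q0   q1  q1 
 * q1   q2  q2 
 * q2   q3  q3 
 * q3   q4  q4 
 * q4   q5  q5 
 * q5   q6  q6 
   q6   q6  q6 
(> = start, * = accepting)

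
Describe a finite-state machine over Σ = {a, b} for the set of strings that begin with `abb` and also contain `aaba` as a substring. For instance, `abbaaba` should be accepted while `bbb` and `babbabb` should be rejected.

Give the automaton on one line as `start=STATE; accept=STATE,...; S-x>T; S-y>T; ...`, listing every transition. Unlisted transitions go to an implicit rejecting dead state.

Build one automaton per condition and run them in lockstep. One (5 states) tracks whether the input so far still matches the prefix `abb`; the other (5 states) tracks whether and how much of `aaba` has been seen. Each combined state is a pair, one component from each; accept when both components accept.
A 13-state machine:
          a    b  
>  s0     s1   s2 
   s1     s3   s4 
   s2     s5   s2 
   s3     s3   s6 
   s4     s5   s7 
   s5     s3   s2 
   s6     s8   s2 
   s7     s9   s7 
   s8     s8   s8 
   s9    s10   s7 
   s10   s10  s11 
   s11   s12   s7 
 * s12   s12  s12 
(> = start, * = accepting)

start=s0; accept=s12; s0-a>s1; s0-b>s2; s1-a>s3; s1-b>s4; s2-a>s5; s2-b>s2; s3-a>s3; s3-b>s6; s4-a>s5; s4-b>s7; s5-a>s3; s5-b>s2; s6-a>s8; s6-b>s2; s7-a>s9; s7-b>s7; s8-a>s8; s8-b>s8; s9-a>s10; s9-b>s7; s10-a>s10; s10-b>s11; s11-a>s12; s11-b>s7; s12-a>s12; s12-b>s12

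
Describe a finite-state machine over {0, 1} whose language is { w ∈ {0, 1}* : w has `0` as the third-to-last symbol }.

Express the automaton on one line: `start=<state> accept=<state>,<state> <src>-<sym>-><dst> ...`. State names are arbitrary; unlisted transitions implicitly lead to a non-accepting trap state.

start=s0 accept=s7,s8,s9,s10 s0-0->s1 s0-1->s2 s1-0->s3 s1-1->s4 s2-0->s5 s2-1->s6 s3-0->s7 s3-1->s8 s4-0->s9 s4-1->s10 s5-0->s11 s5-1->s12 s6-0->s13 s6-1->s14 s7-0->s7 s7-1->s8 s8-0->s9 s8-1->s10 s9-0->s11 s9-1->s12 s10-0->s13 s10-1->s14 s11-0->s7 s11-1->s8 s12-0->s9 s12-1->s10 s13-0->s11 s13-1->s12 s14-0->s13 s14-1->s14

Because acceptance depends on a position counted from the end, the machine has to buffer the most recent 3 symbols. Make each state the string of the last up-to-3 symbols read; on input `x` shift the window left and append `x`. Accept when the buffered window has length 3 and begins with `0`.
A 15-state machine:
          0    1  
>  s0     s1   s2 
   s1     s3   s4 
   s2     s5   s6 
   s3     s7   s8 
   s4     s9  s10 
   s5    s11  s12 
   s6    s13  s14 
 * s7     s7   s8 
 * s8     s9  s10 
 * s9    s11  s12 
 * s10   s13  s14 
   s11    s7   s8 
   s12    s9  s10 
   s13   s11  s12 
   s14   s13  s14 
(> = start, * = accepting)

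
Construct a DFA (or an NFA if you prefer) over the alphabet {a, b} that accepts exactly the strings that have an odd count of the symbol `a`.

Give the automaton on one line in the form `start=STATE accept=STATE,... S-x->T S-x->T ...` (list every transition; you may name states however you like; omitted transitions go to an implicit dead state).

start=q0 accept=q1 q0-a->q1 q0-b->q0 q1-a->q0 q1-b->q1

Keep the running count of `a`s modulo 2: each `a` advances along the cycle q0 → q1 → q0 while other symbols loop. Accept at q1.
        a   b  
>  q0   q1  q0 
 * q1   q0  q1 
(> = start, * = accepting)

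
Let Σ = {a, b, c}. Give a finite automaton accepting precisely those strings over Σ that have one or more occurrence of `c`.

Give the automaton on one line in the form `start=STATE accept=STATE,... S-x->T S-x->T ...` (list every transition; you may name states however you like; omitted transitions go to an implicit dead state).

start=q0 accept=q1,q2 q0-a->q0 q0-b->q0 q0-c->q1 q1-a->q1 q1-b->q1 q1-c->q2 q2-a->q2 q2-b->q2 q2-c->q2

Count `c`s, saturating at 2: state q0 means no `c` yet, q1 means one `c` seen, q2 means more than one. Each `c` increments (capped at q2); other symbols loop. Accept from {q1, q2}.
3 states suffice.
        a   b   c  
>  q0   q0  q0  q1 
 * q1   q1  q1  q2 
 * q2   q2  q2  q2 
(> = start, * = accepting)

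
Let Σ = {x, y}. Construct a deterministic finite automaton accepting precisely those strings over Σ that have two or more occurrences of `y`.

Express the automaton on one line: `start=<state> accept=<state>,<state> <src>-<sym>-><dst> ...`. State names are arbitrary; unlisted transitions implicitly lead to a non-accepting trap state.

Only the number of `y`s matters, and only up to 3. Make a chain q0 → q1 → q2 → q3 advanced by each `y` (with q3 absorbing); every other symbol self-loops. The accepting set is {q2, q3}.
With 4 states:
        x   y  
>  q0   q0  q1 
   q1   q1  q2 
 * q2   q2  q3 
 * q3   q3  q3 
(> = start, * = accepting)

start=q0 accept=q2,q3 q0-x->q0 q0-y->q1 q1-x->q1 q1-y->q2 q2-x->q2 q2-y->q3 q3-x->q3 q3-y->q3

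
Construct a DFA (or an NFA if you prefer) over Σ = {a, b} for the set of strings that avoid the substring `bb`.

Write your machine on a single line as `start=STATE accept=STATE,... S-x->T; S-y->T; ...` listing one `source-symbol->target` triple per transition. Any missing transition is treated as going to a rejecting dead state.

start=q0; accept=q0,q1; q0-a->q0; q0-b->q1; q1-a->q0; q1-b->q2; q2-a->q2; q2-b->q2

Track partial matches of the forbidden pattern `bb`. State q2 is a dead state reached once `bb` has occurred; every other state accepts. q0 means no part of `bb` is currently matched.
A 3-state machine:
        a   b  
>* q0   q0  q1 
 * q1   q0  q2 
   q2   q2  q2 
(> = start, * = accepting)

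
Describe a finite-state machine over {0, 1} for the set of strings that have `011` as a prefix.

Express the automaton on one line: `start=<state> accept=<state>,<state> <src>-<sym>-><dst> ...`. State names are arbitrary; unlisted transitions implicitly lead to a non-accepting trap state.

start=q0 accept=q3 q0-0->q1 q0-1->q4 q1-0->q4 q1-1->q2 q2-0->q4 q2-1->q3 q3-0->q3 q3-1->q3 q4-0->q4 q4-1->q4

Walk along `011` while the input agrees: from q0 take `0` to q1, and so on. Any deviation drops to the rejecting sink q4. Once q3 is reached the prefix is confirmed and every continuation is accepted.
5 states suffice.
        0   1  
>  q0   q1  q4 
   q1   q4  q2 
   q2   q4  q3 
 * q3   q3  q3 
   q4   q4  q4 
(> = start, * = accepting)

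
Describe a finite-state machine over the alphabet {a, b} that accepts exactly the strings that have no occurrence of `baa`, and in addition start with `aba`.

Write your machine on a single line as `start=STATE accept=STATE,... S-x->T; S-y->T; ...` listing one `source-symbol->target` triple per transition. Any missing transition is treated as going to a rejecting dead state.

Run two small machines in parallel and take their product. One (4 states) tracks partial matches of the forbidden pattern `baa`; the other (5 states) tracks whether the input so far still matches the prefix `aba`. Each combined state is a pair, one component from each; accept when both components accept. Minimizing collapses redundant product states.
With 6 states:
        a   b  
>  s0   s1  s2 
   s1   s2  s3 
   s2   s2  s2 
   s3   s4  s2 
 * s4   s2  s5 
 * s5   s4  s5 
(> = start, * = accepting)

start=s0; accept=s4,s5; s0-a->s1; s0-b->s2; s1-a->s2; s1-b->s3; s2-a->s2; s2-b->s2; s3-a->s4; s3-b->s2; s4-a->s2; s4-b->s5; s5-a->s4; s5-b->s5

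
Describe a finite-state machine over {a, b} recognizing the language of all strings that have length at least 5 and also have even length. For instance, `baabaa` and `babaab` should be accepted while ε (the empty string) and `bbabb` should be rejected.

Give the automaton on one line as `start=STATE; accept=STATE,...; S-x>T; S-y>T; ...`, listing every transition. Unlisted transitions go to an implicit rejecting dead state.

start=q0; accept=q6; q0-a>q1; q0-b>q1; q1-a>q2; q1-b>q2; q2-a>q3; q2-b>q3; q3-a>q4; q3-b>q4; q4-a>q5; q4-b>q5; q5-a>q6; q5-b>q6; q6-a>q7; q6-b>q7; q7-a>q6; q7-b>q6

Run two small machines in parallel and take their product. One (7 states) tracks the input length, saturating at 6; the other (2 states) tracks the input length modulo 2. Each combined state is a pair, one component from each; accept when both components accept.
With 8 states:
        a   b  
>  q0   q1  q1 
   q1   q2  q2 
   q2   q3  q3 
   q3   q4  q4 
   q4   q5  q5 
   q5   q6  q6 
 * q6   q7  q7 
   q7   q6  q6 
(> = start, * = accepting)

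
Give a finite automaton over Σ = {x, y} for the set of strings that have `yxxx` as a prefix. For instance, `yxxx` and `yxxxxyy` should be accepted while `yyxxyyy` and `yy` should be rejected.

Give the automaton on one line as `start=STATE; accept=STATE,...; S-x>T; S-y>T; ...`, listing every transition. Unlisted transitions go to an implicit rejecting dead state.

start=q0; accept=q4; q0-x>q5; q0-y>q1; q1-x>q2; q1-y>q5; q2-x>q3; q2-y>q5; q3-x>q4; q3-y>q5; q4-x>q4; q4-y>q4; q5-x>q5; q5-y>q5

Check the first 4 symbols one by one: q0 through q3 record how many have matched `yxxx` so far; any wrong symbol goes to the dead state q5. After all 4 match we enter the accepting sink q4.
A 6-state machine:
        x   y  
>  q0   q5  q1 
   q1   q2  q5 
   q2   q3  q5 
   q3   q4  q5 
 * q4   q4  q4 
   q5   q5  q5 
(> = start, * = accepting)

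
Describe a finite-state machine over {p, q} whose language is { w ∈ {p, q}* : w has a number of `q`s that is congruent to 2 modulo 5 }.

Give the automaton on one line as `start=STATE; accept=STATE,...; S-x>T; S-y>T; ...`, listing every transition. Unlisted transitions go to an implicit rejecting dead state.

start=s0; accept=s2; s0-p>s0; s0-q>s1; s1-p>s1; s1-q>s2; s2-p>s2; s2-q>s3; s3-p>s3; s3-q>s4; s4-p>s4; s4-q>s0

The only thing that matters is how many `q`s have appeared, reduced mod 5. Use one state per residue: s0 for 0, …, s4 for 4. Reading `q` moves to the next residue; anything else stays put. s2 is accepting.
With 5 states:
        p   q  
>  s0   s0  s1 
   s1   s1  s2 
 * s2   s2  s3 
   s3   s3  s4 
   s4   s4  s0 
(> = start, * = accepting)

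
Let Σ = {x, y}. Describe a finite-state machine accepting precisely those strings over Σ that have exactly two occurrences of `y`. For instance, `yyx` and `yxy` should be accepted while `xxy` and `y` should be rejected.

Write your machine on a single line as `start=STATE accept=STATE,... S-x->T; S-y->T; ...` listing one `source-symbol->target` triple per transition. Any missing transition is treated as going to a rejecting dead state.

Count `y`s, saturating at 3: states q0 through q2 mean 0 through 2 `y`s seen; q3 means more than 2. Each `y` increments (capped at q3); other symbols loop. Accept from {q2}.
With 4 states:
        x   y  
>  q0   q0  q1 
   q1   q1  q2 
 * q2   q2  q3 
   q3   q3  q3 
(> = start, * = accepting)

start=q0; accept=q2; q0-x->q0; q0-y->q1; q1-x->q1; q1-y->q2; q2-x->q2; q2-y->q3; q3-x->q3; q3-y->q3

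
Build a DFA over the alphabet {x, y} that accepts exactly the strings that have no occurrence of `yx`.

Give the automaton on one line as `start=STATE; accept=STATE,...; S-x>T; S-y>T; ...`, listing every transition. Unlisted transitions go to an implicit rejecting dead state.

start=s0; accept=s0,s1; s0-x>s0; s0-y>s1; s1-x>s2; s1-y>s1; s2-x>s2; s2-y>s2

Track partial matches of the forbidden pattern `yx`. State s2 is a dead state reached once `yx` has occurred; every other state accepts. s0 means no part of `yx` is currently matched.
A 3-state machine:
        x   y  
>* s0   s0  s1 
 * s1   s2  s1 
   s2   s2  s2 
(> = start, * = accepting)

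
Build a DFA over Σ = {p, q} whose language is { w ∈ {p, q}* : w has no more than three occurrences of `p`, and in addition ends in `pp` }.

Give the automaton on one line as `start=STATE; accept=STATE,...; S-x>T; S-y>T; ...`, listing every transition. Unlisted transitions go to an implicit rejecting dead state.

start=A; accept=C,E; A-p>B; A-q>A; B-p>C; B-q>D; C-p>E; C-q>F; D-p>G; D-q>D; E-p>F; E-q>F; F-p>F; F-q>F; G-p>E; G-q>F

Handle the two conditions separately and then intersect. One (5 states) tracks the count of `p`s, saturating at 4; the other (3 states) tracks how much of the suffix `pp` has currently been matched. Each combined state is a pair, one component from each; accept when both components accept. Equivalent product states are then merged.
       p  q 
>  A   B  A 
   B   C  D 
 * C   E  F 
   D   G  D 
 * E   F  F 
   F   F  F 
   G   E  F 
(> = start, * = accepting)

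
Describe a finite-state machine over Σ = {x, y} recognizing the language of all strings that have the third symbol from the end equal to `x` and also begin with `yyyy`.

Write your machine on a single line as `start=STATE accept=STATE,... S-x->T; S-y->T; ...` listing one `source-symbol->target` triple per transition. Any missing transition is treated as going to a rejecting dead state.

Handle the two conditions separately and then intersect. The first has 15 states tracking the last 3 symbols read; the second has 6 states tracking whether the input so far still matches the prefix `yyyy`. A product state is a pair (one from each), accepting exactly when both do.
With 24 states:
       x  y 
>  A   B  C 
   B   D  E 
   C   F  G 
   D   H  I 
   E   J  K 
   F   L  M 
   G   N  O 
   H   H  I 
   I   J  K 
   J   L  M 
   K   N  P 
   L   H  I 
   M   J  K 
   N   L  M 
   O   N  Q 
   P   N  P 
   Q   R  Q 
   R   S  T 
   S   U  V 
   T   W  X 
 * U   U  V 
 * V   W  X 
 * W   S  T 
 * X   R  Q 
(> = start, * = accepting)

start=A; accept=U,V,W,X; A-x->B; A-y->C; B-x->D; B-y->E; C-x->F; C-y->G; D-x->H; D-y->I; E-x->J; E-y->K; F-x->L; F-y->M; G-x->N; G-y->O; H-x->H; H-y->I; I-x->J; I-y->K; J-x->L; J-y->M; K-x->N; K-y->P; L-x->H; L-y->I; M-x->J; M-y->K; N-x->L; N-y->M; O-x->N; O-y->Q; P-x->N; P-y->P; Q-x->R; Q-y->Q; R-x->S; R-y->T; S-x->U; S-y->V; T-x->W; T-y->X; U-x->U; U-y->V; V-x->W; V-y->X; W-x->S; W-y->T; X-x->R; X-y->Q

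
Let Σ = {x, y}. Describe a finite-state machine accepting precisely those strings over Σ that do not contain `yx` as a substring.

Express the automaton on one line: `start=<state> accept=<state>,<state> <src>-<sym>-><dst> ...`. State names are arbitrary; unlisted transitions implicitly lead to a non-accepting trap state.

start=A accept=A,B A-x->A A-y->B B-x->C B-y->B C-x->C C-y->C

Track partial matches of the forbidden pattern `yx`. State C is a dead state reached once `yx` has occurred; every other state accepts. A means no part of `yx` is currently matched.
A 3-state machine:
       x  y 
>* A   A  B 
 * B   C  B 
   C   C  C 
(> = start, * = accepting)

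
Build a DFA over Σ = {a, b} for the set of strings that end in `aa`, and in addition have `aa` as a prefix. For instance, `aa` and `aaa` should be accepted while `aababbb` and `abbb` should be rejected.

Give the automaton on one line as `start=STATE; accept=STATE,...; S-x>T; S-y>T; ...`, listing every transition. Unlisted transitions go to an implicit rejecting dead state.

Run two small machines in parallel and take their product. The first has 3 states tracking how much of the suffix `aa` has currently been matched; the second has 4 states tracking whether the input so far still matches the prefix `aa`. A product state is a pair (one from each), accepting exactly when both do. After merging equivalent states the machine shrinks.
With 6 states:
        a   b  
>  q0   q1  q2 
   q1   q3  q2 
   q2   q2  q2 
 * q3   q3  q4 
   q4   q5  q4 
   q5   q3  q4 
(> = start, * = accepting)

start=q0; accept=q3; q0-a>q1; q0-b>q2; q1-a>q3; q1-b>q2; q2-a>q2; q2-b>q2; q3-a>q3; q3-b>q4; q4-a>q5; q4-b>q4; q5-a>q3; q5-b>q4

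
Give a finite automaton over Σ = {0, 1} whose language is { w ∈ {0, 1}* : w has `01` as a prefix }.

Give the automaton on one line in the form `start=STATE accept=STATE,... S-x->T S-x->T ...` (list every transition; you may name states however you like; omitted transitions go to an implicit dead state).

Walk along `01` while the input agrees: from q0 take `0` to q1, and so on. Any deviation drops to the rejecting sink q3. Once q2 is reached the prefix is confirmed and every continuation is accepted.
4 states suffice.
        0   1  
>  q0   q1  q3 
   q1   q3  q2 
 * q2   q2  q2 
   q3   q3  q3 
(> = start, * = accepting)

start=q0 accept=q2 q0-0->q1 q0-1->q3 q1-0->q3 q1-1->q2 q2-0->q2 q2-1->q2 q3-0->q3 q3-1->q3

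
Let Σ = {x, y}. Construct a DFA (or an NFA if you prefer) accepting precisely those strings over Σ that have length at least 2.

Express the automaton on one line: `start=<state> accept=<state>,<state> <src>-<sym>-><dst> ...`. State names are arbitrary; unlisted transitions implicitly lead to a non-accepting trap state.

We only need to distinguish lengths 0, 1, …, 2, and '>2'. Chain S0 → S1 → S2 → S3 on every symbol, with S3 looping. Accepting states: {S2, S3}.
With 4 states:
        x   y  
>  S0   S1  S1 
   S1   S2  S2 
 * S2   S3  S3 
 * S3   S3  S3 
(> = start, * = accepting)

start=S0 accept=S2,S3 S0-x->S1 S0-y->S1 S1-x->S2 S1-y->S2 S2-x->S3 S2-y->S3 S3-x->S3 S3-y->S3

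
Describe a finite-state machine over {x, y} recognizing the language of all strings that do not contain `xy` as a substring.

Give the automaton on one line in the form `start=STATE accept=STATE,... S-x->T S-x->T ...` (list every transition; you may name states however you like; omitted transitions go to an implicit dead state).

start=A accept=A,B A-x->B A-y->A B-x->B B-y->C C-x->C C-y->C

This is the complement of 'contains `xy`'. Use the same substring-matching states — A through C holding how much of `xy` has just been matched — but flip the accepting set: everything except the trap C accepts.
3 states suffice.
       x  y 
>* A   B  A 
 * B   B  C 
   C   C  C 
(> = start, * = accepting)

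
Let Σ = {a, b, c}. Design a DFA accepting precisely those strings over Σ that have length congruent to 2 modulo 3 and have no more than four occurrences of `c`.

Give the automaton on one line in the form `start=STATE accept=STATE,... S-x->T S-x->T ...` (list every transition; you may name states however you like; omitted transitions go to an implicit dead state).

Run two small machines in parallel and take their product. The first has 3 states tracking the input length modulo 3; the second has 6 states tracking the count of `c`s, saturating at 5. A product state is a pair (one from each), accepting exactly when both do. Equivalent product states are then merged.
          a    b    c  
>  s0     s1   s1   s2 
   s1     s3   s3   s4 
   s2     s4   s4   s5 
 * s3     s0   s0   s6 
 * s4     s6   s6   s7 
 * s5     s7   s7   s8 
   s6     s2   s2   s9 
   s7     s9   s9  s10 
   s8    s10  s10  s11 
   s9     s5   s5  s12 
   s10   s12  s12  s13 
   s11   s13  s13  s14 
 * s12    s8   s8  s15 
 * s13   s15  s15  s14 
   s14   s14  s14  s14 
   s15   s11  s11  s14 
(> = start, * = accepting)

start=s0 accept=s3,s4,s5,s12,s13 s0-a->s1 s0-b->s1 s0-c->s2 s1-a->s3 s1-b->s3 s1-c->s4 s2-a->s4 s2-b->s4 s2-c->s5 s3-a->s0 s3-b->s0 s3-c->s6 s4-a->s6 s4-b->s6 s4-c->s7 s5-a->s7 s5-b->s7 s5-c->s8 s6-a->s2 s6-b->s2 s6-c->s9 s7-a->s9 s7-b->s9 s7-c->s10 s8-a->s10 s8-b->s10 s8-c->s11 s9-a->s5 s9-b->s5 s9-c->s12 s10-a->s12 s10-b->s12 s10-c->s13 s11-a->s13 s11-b->s13 s11-c->s14 s12-a->s8 s12-b->s8 s12-c->s15 s13-a->s15 s13-b->s15 s13-c->s14 s14-a->s14 s14-b->s14 s14-c->s14 s15-a->s11 s15-b->s11 s15-c->s14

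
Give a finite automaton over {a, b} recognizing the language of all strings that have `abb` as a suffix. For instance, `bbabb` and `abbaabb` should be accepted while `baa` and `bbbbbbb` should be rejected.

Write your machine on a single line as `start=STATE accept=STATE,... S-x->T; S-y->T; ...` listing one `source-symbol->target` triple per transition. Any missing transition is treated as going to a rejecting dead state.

Remember how much of `abb` the current input suffix matches. State s0 means no match yet; s1 means the last symbol is `a`; s2 means the last 2 symbols are `ab`; s3 means the last 3 symbols are `abb`. Only s3 accepts. On a mismatch, fall back to the longest proper suffix that is still a prefix of `abb`.
With 4 states:
        a   b  
>  s0   s1  s0 
   s1   s1  s2 
   s2   s1  s3 
 * s3   s1  s0 
(> = start, * = accepting)

start=s0; accept=s3; s0-a->s1; s0-b->s0; s1-a->s1; s1-b->s2; s2-a->s1; s2-b->s3; s3-a->s1; s3-b->s0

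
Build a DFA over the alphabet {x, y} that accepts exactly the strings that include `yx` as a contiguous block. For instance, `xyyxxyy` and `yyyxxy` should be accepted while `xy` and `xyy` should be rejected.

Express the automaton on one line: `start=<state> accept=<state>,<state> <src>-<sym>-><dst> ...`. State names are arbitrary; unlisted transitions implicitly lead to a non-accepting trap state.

States q0..q1 record the length of the longest prefix of `yx` that matches the current input suffix. Reaching q2 means `yx` has been seen, and we stay there forever. Accept from q2.
With 3 states:
        x   y  
>  q0   q0  q1 
   q1   q2  q1 
 * q2   q2  q2 
(> = start, * = accepting)

start=q0 accept=q2 q0-x->q0 q0-y->q1 q1-x->q2 q1-y->q1 q2-x->q2 q2-y->q2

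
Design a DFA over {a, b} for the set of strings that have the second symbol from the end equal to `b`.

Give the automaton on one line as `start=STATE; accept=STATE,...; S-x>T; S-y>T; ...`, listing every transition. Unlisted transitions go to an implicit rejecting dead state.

start=q0; accept=q5,q6; q0-a>q1; q0-b>q2; q1-a>q3; q1-b>q4; q2-a>q5; q2-b>q6; q3-a>q3; q3-b>q4; q4-a>q5; q4-b>q6; q5-a>q3; q5-b>q4; q6-a>q5; q6-b>q6

A DFA must remember the last 2 symbols (since which symbol is second-to-last isn't known until the input ends). Use one state per possible window of the last ≤2 symbols; accept from those whose window starts with `b`.
7 states suffice.
        a   b  
>  q0   q1  q2 
   q1   q3  q4 
   q2   q5  q6 
   q3   q3  q4 
   q4   q5  q6 
 * q5   q3  q4 
 * q6   q5  q6 
(> = start, * = accepting)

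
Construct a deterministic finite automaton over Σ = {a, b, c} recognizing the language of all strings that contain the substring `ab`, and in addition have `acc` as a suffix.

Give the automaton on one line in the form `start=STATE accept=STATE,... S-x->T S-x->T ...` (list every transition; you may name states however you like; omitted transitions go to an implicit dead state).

Build one automaton per condition and run them in lockstep. One (3 states) tracks whether and how much of `ab` has been seen; the other (4 states) tracks how much of the suffix `acc` has currently been matched. Each combined state is a pair, one component from each; accept when both components accept. After merging equivalent states the machine shrinks.
        a   b   c  
>  s0   s1  s0  s0 
   s1   s1  s2  s0 
   s2   s3  s2  s2 
   s3   s3  s2  s4 
   s4   s3  s2  s5 
 * s5   s3  s2  s2 
(> = start, * = accepting)

start=s0 accept=s5 s0-a->s1 s0-b->s0 s0-c->s0 s1-a->s1 s1-b->s2 s1-c->s0 s2-a->s3 s2-b->s2 s2-c->s2 s3-a->s3 s3-b->s2 s3-c->s4 s4-a->s3 s4-b->s2 s4-c->s5 s5-a->s3 s5-b->s2 s5-c->s2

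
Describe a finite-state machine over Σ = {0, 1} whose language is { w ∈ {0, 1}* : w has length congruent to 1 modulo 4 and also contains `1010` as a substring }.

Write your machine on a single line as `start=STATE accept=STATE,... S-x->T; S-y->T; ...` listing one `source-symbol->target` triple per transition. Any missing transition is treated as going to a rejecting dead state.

Build one automaton per condition and run them in lockstep. The first has 4 states tracking the input length modulo 4; the second has 5 states tracking whether and how much of `1010` has been seen. A product state is a pair (one from each), accepting exactly when both do.
With 20 states:
          0    1  
>  q0     q1   q2 
   q1     q3   q4 
   q2     q5   q4 
   q3     q6   q7 
   q4     q8   q7 
   q5     q6   q9 
   q6     q0  q10 
   q7    q11  q10 
   q8     q0  q12 
   q9    q13  q10 
   q10   q14   q2 
   q11    q1  q15 
   q12   q16   q2 
   q13   q16  q16 
   q14    q3  q17 
   q15   q18   q4 
 * q16   q18  q18 
   q17   q19   q7 
   q18   q19  q19 
   q19   q13  q13 
(> = start, * = accepting)

start=q0; accept=q16; q0-0->q1; q0-1->q2; q1-0->q3; q1-1->q4; q2-0->q5; q2-1->q4; q3-0->q6; q3-1->q7; q4-0->q8; q4-1->q7; q5-0->q6; q5-1->q9; q6-0->q0; q6-1->q10; q7-0->q11; q7-1->q10; q8-0->q0; q8-1->q12; q9-0->q13; q9-1->q10; q10-0->q14; q10-1->q2; q11-0->q1; q11-1->q15; q12-0->q16; q12-1->q2; q13-0->q16; q13-1->q16; q14-0->q3; q14-1->q17; q15-0->q18; q15-1->q4; q16-0->q18; q16-1->q18; q17-0->q19; q17-1->q7; q18-0->q19; q18-1->q19; q19-0->q13; q19-1->q13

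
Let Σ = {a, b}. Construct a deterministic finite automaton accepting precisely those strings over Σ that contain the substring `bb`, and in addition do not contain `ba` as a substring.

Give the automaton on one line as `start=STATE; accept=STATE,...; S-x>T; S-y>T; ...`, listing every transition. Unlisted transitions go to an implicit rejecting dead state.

start=q0; accept=q3; q0-a>q0; q0-b>q1; q1-a>q2; q1-b>q3; q2-a>q2; q2-b>q4; q3-a>q5; q3-b>q3; q4-a>q2; q4-b>q5; q5-a>q5; q5-b>q5

Build one automaton per condition and run them in lockstep. The first has 3 states tracking whether and how much of `bb` has been seen; the second has 3 states tracking partial matches of the forbidden pattern `ba`. A product state is a pair (one from each), accepting exactly when both do.
6 states suffice.
        a   b  
>  q0   q0  q1 
   q1   q2  q3 
   q2   q2  q4 
 * q3   q5  q3 
   q4   q2  q5 
   q5   q5  q5 
(> = start, * = accepting)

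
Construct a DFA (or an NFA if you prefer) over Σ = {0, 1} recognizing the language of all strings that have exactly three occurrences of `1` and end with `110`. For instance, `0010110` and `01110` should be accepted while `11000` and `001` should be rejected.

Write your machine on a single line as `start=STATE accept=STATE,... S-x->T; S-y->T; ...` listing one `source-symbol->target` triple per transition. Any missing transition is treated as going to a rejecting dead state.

Handle the two conditions separately and then intersect. One (5 states) tracks the count of `1`s, saturating at 4; the other (4 states) tracks how much of the suffix `110` has currently been matched. Each combined state is a pair, one component from each; accept when both components accept.
15 states suffice.
          0    1  
>  q0     q0   q1 
   q1     q2   q3 
   q2     q2   q4 
   q3     q5   q6 
   q4     q7   q6 
   q5     q7   q8 
   q6     q9  q10 
   q7     q7   q8 
   q8    q11  q10 
 * q9    q11  q12 
   q10   q13  q10 
   q11   q11  q12 
   q12   q14  q10 
   q13   q14  q12 
   q14   q14  q12 
(> = start, * = accepting)

start=q0; accept=q9; q0-0->q0; q0-1->q1; q1-0->q2; q1-1->q3; q2-0->q2; q2-1->q4; q3-0->q5; q3-1->q6; q4-0->q7; q4-1->q6; q5-0->q7; q5-1->q8; q6-0->q9; q6-1->q10; q7-0->q7; q7-1->q8; q8-0->q11; q8-1->q10; q9-0->q11; q9-1->q12; q10-0->q13; q10-1->q10; q11-0->q11; q11-1->q12; q12-0->q14; q12-1->q10; q13-0->q14; q13-1->q12; q14-0->q14; q14-1->q12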